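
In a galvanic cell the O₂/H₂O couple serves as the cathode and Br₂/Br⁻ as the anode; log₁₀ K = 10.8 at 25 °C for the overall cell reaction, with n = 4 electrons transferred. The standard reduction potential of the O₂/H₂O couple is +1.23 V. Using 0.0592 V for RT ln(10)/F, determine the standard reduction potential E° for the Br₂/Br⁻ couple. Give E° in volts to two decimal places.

+1.07 V

E°cell = (0.0592/n)·log K = (0.0592/4)(10.8) = +0.160 V.
Since O₂/H₂O is the cathode and Br₂/Br⁻ the anode, E°cell = E°(O₂/H₂O) − E°(Br₂/Br⁻).
So E°(Br₂/Br⁻) = E°(O₂/H₂O) − E°cell = (+1.23) − (+0.160) = +1.07 V.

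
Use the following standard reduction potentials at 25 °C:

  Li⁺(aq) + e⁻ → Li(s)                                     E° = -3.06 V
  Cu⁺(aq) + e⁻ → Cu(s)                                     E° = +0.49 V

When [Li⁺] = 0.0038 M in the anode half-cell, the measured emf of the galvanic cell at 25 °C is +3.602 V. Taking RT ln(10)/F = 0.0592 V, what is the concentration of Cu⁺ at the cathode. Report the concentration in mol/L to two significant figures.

0.029 M

Cu⁺/Cu is the cathode, Li⁺/Li the anode: E°cell = +3.55 V, n = 1.
Overall reaction: Cu⁺(aq) + Li(s) → Cu(s) + Li⁺(aq); Q = [Li⁺]^1/[Cu⁺]^1.
From E = E° − (0.0592/n) log Q: log Q = (E° − E)·n/0.0592 = (+3.55 − (+3.602))·1/0.0592 = -0.8784.
So 1·log[Cu⁺] = 1·log(0.0038) − log Q = -2.4202 − (-0.8784) = -1.5418; [Cu⁺] = 10^(-1.5418) ≈ 0.029 M.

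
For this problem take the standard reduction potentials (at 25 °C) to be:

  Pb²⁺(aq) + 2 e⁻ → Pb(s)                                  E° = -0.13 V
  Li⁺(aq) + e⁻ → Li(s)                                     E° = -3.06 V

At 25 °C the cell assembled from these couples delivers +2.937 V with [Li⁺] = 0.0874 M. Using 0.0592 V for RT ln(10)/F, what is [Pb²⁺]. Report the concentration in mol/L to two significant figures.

0.013 M

Pb²⁺/Pb is the cathode, Li⁺/Li the anode: E°cell = +2.93 V, n = 2.
Overall reaction: Pb²⁺(aq) + 2 Li(s) → Pb(s) + 2 Li⁺(aq); Q = [Li⁺]^2/[Pb²⁺]^1.
From E = E° − (0.0592/n) log Q: log Q = (E° − E)·n/0.0592 = (+2.93 − (+2.937))·2/0.0592 = -0.2365.
So 1·log[Pb²⁺] = 2·log(0.0874) − log Q = -2.1170 − (-0.2365) = -1.8805; [Pb²⁺] = 10^(-1.8805) ≈ 0.013 M.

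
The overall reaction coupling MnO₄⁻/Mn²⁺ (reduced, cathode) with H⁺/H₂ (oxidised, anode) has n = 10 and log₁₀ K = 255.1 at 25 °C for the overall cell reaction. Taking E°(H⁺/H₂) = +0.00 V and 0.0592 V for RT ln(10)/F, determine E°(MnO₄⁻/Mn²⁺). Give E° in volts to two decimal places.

E°cell = (0.0592/n)·log K = (0.0592/10)(255.1) = +1.510 V.
Since MnO₄⁻/Mn²⁺ is the cathode and H⁺/H₂ the anode, E°cell = E°(MnO₄⁻/Mn²⁺) − E°(H⁺/H₂).
So E°(MnO₄⁻/Mn²⁺) = E°cell + E°(H⁺/H₂) = +1.510 + (+0.00) = +1.51 V.

+1.51 V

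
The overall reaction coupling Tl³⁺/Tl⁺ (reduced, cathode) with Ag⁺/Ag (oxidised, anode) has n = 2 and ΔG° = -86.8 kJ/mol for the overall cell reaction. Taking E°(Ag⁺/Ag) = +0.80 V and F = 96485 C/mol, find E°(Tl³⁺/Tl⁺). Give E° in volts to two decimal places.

+1.25 V

E°cell = −ΔG°/(nF) = −(-86.8×10³)/((2)(96485)) = +0.450 V.
Since Tl³⁺/Tl⁺ is the cathode and Ag⁺/Ag the anode, E°cell = E°(Tl³⁺/Tl⁺) − E°(Ag⁺/Ag).
So E°(Tl³⁺/Tl⁺) = E°cell + E°(Ag⁺/Ag) = +0.450 + (+0.80) = +1.25 V.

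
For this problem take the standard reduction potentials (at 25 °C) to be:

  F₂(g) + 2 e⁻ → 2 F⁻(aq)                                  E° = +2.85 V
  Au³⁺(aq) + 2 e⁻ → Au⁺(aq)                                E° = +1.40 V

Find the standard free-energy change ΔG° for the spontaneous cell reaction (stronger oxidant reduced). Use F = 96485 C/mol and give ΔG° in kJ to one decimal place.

F₂/F⁻ (E° = +2.85 V) is the cathode; Au³⁺/Au⁺ (E° = +1.40 V) is the anode, so E°cell = +1.45 V.
Balancing electrons gives n = 2 (lcm of 2 and 2).
ΔG° = −nFE° = −(2)(96485)(+1.45) = -279,806 J = -279.8 kJ.

-279.8 kJ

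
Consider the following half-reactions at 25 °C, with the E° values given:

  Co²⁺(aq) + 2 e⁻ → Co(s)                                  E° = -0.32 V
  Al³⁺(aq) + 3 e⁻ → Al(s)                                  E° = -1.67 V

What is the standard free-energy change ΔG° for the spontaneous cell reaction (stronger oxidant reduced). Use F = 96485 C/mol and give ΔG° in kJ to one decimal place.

Co²⁺/Co (E° = -0.32 V) is the cathode; Al³⁺/Al (E° = -1.67 V) is the anode, so E°cell = +1.35 V.
Balancing electrons gives n = 6 (lcm of 2 and 3).
ΔG° = −nFE° = −(6)(96485)(+1.35) = -781,528 J = -781.5 kJ.

-781.5 kJ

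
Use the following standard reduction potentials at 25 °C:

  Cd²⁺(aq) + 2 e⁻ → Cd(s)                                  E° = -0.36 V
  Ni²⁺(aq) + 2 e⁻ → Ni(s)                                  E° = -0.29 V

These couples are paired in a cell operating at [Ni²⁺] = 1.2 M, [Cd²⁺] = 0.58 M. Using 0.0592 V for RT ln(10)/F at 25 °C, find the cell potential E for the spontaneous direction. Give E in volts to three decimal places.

Ni²⁺/Ni is the cathode (higher E°), Cd²⁺/Cd the anode: E°cell = -0.29 − (-0.36) = +0.07 V, n = 2.
Overall: Ni²⁺(aq) + Cd(s) → Ni(s) + Cd²⁺(aq)
Q = [Cd²⁺] / ([Ni²⁺]); log Q = -0.316.
E = E° − (0.0592/n) log Q = +0.07 − (0.0592/2)(-0.316) = +0.079 V.

+0.079 V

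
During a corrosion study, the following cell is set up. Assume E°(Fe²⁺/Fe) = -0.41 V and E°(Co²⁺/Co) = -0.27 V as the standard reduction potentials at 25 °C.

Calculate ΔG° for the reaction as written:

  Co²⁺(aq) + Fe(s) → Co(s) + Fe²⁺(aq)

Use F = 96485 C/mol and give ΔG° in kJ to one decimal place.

-27.0 kJ

As written, Co²⁺/Co is reduced (cathode) and Fe²⁺/Fe is oxidised (anode), so E°cell = (-0.27) − (-0.41) = +0.14 V.
Balancing electrons gives n = 2.
ΔG° = −nFE° = −(2)(96485)(+0.14) = -27,016 J = -27.0 kJ.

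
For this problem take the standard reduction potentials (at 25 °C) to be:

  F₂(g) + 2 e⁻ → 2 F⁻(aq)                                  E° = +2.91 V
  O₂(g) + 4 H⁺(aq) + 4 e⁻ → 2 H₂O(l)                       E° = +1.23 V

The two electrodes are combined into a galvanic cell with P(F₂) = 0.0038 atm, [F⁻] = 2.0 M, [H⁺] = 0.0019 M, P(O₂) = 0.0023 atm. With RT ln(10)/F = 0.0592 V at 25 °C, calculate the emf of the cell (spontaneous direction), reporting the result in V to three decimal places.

F₂/F⁻ is the cathode (higher E°), O₂/H₂O the anode: E°cell = +2.91 − (+1.23) = +1.68 V, n = 4.
Overall: 2 F₂(g) + 2 H₂O(l) → 4 F⁻(aq) + O₂(g) + 4 H⁺(aq)
Q = [F⁻]^4·P(O₂)·[H⁺]^4 / (P(F₂)^2); log Q = -7.479.
E = E° − (0.0592/n) log Q = +1.68 − (0.0592/4)(-7.479) = +1.791 V.

+1.791 V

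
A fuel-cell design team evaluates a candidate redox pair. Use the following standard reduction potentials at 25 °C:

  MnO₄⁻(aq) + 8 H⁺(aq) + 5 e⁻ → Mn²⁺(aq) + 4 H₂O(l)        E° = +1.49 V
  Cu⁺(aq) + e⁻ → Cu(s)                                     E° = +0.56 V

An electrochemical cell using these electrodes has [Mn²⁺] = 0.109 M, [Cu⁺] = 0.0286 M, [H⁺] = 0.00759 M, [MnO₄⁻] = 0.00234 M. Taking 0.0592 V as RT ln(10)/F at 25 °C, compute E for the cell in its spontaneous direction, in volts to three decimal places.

+0.801 V

MnO₄⁻/Mn²⁺ is the cathode (higher E°), Cu⁺/Cu the anode: E°cell = +1.49 − (+0.56) = +0.93 V, n = 5.
Overall: MnO₄⁻(aq) + 8 H⁺(aq) + 5 Cu(s) → Mn²⁺(aq) + 4 H₂O(l) + 5 Cu⁺(aq)
Q = [Mn²⁺]·[Cu⁺]^5 / ([MnO₄⁻]·[H⁺]^8); log Q = 10.908.
E = E° − (0.0592/n) log Q = +0.93 − (0.0592/5)(10.908) = +0.801 V.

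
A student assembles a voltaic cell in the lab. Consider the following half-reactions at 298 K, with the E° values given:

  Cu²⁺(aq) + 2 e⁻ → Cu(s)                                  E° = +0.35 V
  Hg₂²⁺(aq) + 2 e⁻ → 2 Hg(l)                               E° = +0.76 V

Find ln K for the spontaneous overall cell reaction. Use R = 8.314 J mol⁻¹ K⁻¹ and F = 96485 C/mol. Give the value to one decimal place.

31.9

Cathode: Hg₂²⁺/Hg; anode: Cu²⁺/Cu. E°cell = (+0.76) − (+0.35) = +0.41 V, with n = 2.
ΔG° = −nFE° = −RT ln K, so ln K = nFE°/(RT) = (2)(96485)(+0.41) / ((8.314)(298)) = 31.934.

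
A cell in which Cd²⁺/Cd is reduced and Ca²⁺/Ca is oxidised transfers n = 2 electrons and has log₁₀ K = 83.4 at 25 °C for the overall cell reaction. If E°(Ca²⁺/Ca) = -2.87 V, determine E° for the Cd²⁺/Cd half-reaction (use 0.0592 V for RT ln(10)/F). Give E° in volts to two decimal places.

E°cell = (0.0592/n)·log K = (0.0592/2)(83.4) = +2.469 V.
Since Cd²⁺/Cd is the cathode and Ca²⁺/Ca the anode, E°cell = E°(Cd²⁺/Cd) − E°(Ca²⁺/Ca).
So E°(Cd²⁺/Cd) = E°cell + E°(Ca²⁺/Ca) = +2.469 + (-2.87) = -0.40 V.

-0.40 V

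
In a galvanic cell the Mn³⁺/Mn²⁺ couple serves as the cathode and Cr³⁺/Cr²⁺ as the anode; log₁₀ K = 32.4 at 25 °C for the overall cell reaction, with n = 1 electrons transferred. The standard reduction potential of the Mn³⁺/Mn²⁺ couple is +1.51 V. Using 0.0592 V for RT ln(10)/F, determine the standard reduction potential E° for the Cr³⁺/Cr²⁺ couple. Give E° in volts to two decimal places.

E°cell = (0.0592/n)·log K = (0.0592/1)(32.4) = +1.918 V.
Since Mn³⁺/Mn²⁺ is the cathode and Cr³⁺/Cr²⁺ the anode, E°cell = E°(Mn³⁺/Mn²⁺) − E°(Cr³⁺/Cr²⁺).
So E°(Cr³⁺/Cr²⁺) = E°(Mn³⁺/Mn²⁺) − E°cell = (+1.51) − (+1.918) = -0.41 V.

-0.41 V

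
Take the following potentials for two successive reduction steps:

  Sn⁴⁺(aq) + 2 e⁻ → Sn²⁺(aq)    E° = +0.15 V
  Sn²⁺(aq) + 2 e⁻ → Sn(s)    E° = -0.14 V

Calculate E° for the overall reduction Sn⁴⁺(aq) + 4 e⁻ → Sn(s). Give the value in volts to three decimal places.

+0.005 V

Since ΔG° = −nFE° is additive over sequential reductions, n₃E°₃ = n₁E°₁ + n₂E°₂.
E°₃ = (2×+0.15 + 2×-0.14) / 4 = (+0.020) / 4 = +0.005 V.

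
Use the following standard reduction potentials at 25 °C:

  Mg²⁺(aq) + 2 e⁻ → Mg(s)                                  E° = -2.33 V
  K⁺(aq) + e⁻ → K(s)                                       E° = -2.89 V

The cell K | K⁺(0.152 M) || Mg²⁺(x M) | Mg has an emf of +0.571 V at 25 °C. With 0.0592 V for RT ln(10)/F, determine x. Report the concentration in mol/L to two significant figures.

Mg²⁺/Mg is the cathode, K⁺/K the anode: E°cell = +0.56 V, n = 2.
Overall reaction: Mg²⁺(aq) + 2 K(s) → Mg(s) + 2 K⁺(aq); Q = [K⁺]^2/[Mg²⁺]^1.
From E = E° − (0.0592/n) log Q: log Q = (E° − E)·n/0.0592 = (+0.56 − (+0.571))·2/0.0592 = -0.3716.
So 1·log[Mg²⁺] = 2·log(0.152) − log Q = -1.6363 − (-0.3716) = -1.2647; [Mg²⁺] = 10^(-1.2647) ≈ 0.054 M.

0.054 M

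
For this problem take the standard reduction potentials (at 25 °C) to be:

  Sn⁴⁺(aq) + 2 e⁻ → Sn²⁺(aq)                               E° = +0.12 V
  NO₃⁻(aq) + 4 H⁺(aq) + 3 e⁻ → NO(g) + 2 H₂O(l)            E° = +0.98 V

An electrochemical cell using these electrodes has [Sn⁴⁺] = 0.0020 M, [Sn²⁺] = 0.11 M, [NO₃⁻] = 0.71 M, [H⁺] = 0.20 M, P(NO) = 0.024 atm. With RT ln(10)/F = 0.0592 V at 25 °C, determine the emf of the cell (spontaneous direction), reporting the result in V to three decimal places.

+0.885 V

NO₃⁻/NO is the cathode (higher E°), Sn⁴⁺/Sn²⁺ the anode: E°cell = +0.98 − (+0.12) = +0.86 V, n = 6.
Overall: 2 NO₃⁻(aq) + 8 H⁺(aq) + 3 Sn²⁺(aq) → 2 NO(g) + 4 H₂O(l) + 3 Sn⁴⁺(aq)
Q = P(NO)^2·[Sn⁴⁺]^3 / ([NO₃⁻]^2·[H⁺]^8·[Sn²⁺]^3); log Q = -2.571.
E = E° − (0.0592/n) log Q = +0.86 − (0.0592/6)(-2.571) = +0.885 V.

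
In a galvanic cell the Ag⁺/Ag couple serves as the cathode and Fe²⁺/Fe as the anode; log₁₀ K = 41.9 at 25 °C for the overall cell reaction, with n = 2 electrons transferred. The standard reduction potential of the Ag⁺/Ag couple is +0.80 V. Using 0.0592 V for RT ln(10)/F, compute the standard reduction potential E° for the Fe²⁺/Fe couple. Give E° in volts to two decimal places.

E°cell = (0.0592/n)·log K = (0.0592/2)(41.9) = +1.240 V.
Since Ag⁺/Ag is the cathode and Fe²⁺/Fe the anode, E°cell = E°(Ag⁺/Ag) − E°(Fe²⁺/Fe).
So E°(Fe²⁺/Fe) = E°(Ag⁺/Ag) − E°cell = (+0.80) − (+1.240) = -0.44 V.

-0.44 V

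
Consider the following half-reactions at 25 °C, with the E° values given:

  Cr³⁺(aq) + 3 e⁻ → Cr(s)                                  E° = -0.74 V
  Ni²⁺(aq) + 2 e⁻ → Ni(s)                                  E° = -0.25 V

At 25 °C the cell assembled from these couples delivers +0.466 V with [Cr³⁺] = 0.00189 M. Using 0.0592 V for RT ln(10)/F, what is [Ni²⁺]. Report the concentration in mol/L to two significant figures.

0.0024 M

Ni²⁺/Ni is the cathode, Cr³⁺/Cr the anode: E°cell = +0.49 V, n = 6.
Overall reaction: 3 Ni²⁺(aq) + 2 Cr(s) → 3 Ni(s) + 2 Cr³⁺(aq); Q = [Cr³⁺]^2/[Ni²⁺]^3.
From E = E° − (0.0592/n) log Q: log Q = (E° − E)·n/0.0592 = (+0.49 − (+0.466))·6/0.0592 = 2.4324.
So 3·log[Ni²⁺] = 2·log(0.00189) − log Q = -5.4471 − (2.4324) = -7.8795; log[Ni²⁺] = -7.8795 / 3 = -2.6265; [Ni²⁺] = 10^(-2.6265) ≈ 0.0024 M.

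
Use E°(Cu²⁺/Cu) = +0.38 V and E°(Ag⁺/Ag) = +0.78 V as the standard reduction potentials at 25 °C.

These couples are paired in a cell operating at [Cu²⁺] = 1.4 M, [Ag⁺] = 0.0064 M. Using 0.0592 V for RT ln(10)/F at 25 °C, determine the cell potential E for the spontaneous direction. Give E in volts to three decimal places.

Ag⁺/Ag is the cathode (higher E°), Cu²⁺/Cu the anode: E°cell = +0.78 − (+0.38) = +0.40 V, n = 2.
Overall: 2 Ag⁺(aq) + Cu(s) → 2 Ag(s) + Cu²⁺(aq)
Q = [Cu²⁺] / ([Ag⁺]^2); log Q = 4.534.
E = E° − (0.0592/n) log Q = +0.40 − (0.0592/2)(4.534) = +0.266 V.

+0.266 V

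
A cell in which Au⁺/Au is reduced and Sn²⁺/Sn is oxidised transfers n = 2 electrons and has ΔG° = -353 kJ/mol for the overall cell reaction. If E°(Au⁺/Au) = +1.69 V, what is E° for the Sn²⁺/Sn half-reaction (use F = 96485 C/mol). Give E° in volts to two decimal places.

-0.14 V

E°cell = −ΔG°/(nF) = −(-353×10³)/((2)(96485)) = +1.829 V.
Since Au⁺/Au is the cathode and Sn²⁺/Sn the anode, E°cell = E°(Au⁺/Au) − E°(Sn²⁺/Sn).
So E°(Sn²⁺/Sn) = E°(Au⁺/Au) − E°cell = (+1.69) − (+1.829) = -0.14 V.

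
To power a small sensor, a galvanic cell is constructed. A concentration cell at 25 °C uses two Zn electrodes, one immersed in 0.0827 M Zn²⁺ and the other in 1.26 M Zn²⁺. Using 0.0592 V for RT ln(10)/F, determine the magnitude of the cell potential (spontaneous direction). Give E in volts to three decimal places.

For a concentration cell E°cell = 0. The 1.26 M side is the cathode (reduction is favoured where [Zn²⁺] is higher).
With n = 2, E = −(0.0592/2) log([Zn²⁺]ₐₙ/[Zn²⁺]꜀ₐₜ) = −(0.0592/2) log(0.0827/1.26) = −(0.0592/2)(-1.183) = +0.035 V.

+0.035 V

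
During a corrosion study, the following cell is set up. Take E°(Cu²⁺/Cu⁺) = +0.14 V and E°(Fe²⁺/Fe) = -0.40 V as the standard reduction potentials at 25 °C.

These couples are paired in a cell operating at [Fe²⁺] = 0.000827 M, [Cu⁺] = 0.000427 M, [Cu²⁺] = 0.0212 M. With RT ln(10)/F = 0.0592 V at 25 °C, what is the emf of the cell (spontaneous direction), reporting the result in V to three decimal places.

+0.732 V

Cu²⁺/Cu⁺ is the cathode (higher E°), Fe²⁺/Fe the anode: E°cell = +0.14 − (-0.40) = +0.54 V, n = 2.
Overall: 2 Cu²⁺(aq) + Fe(s) → 2 Cu⁺(aq) + Fe²⁺(aq)
Q = [Cu⁺]^2·[Fe²⁺] / ([Cu²⁺]^2); log Q = -6.474.
E = E° − (0.0592/n) log Q = +0.54 − (0.0592/2)(-6.474) = +0.732 V.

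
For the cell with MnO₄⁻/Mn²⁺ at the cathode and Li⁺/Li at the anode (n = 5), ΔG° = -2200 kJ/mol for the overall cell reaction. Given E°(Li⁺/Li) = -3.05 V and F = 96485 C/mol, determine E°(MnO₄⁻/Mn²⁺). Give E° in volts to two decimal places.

E°cell = −ΔG°/(nF) = −(-2200×10³)/((5)(96485)) = +4.560 V.
Since MnO₄⁻/Mn²⁺ is the cathode and Li⁺/Li the anode, E°cell = E°(MnO₄⁻/Mn²⁺) − E°(Li⁺/Li).
So E°(MnO₄⁻/Mn²⁺) = E°cell + E°(Li⁺/Li) = +4.560 + (-3.05) = +1.51 V.

+1.51 V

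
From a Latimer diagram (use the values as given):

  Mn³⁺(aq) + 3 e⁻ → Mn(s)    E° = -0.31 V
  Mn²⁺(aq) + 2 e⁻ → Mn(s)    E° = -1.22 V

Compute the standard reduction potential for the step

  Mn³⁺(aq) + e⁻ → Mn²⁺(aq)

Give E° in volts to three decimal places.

Sequential free energies add, so n₃E°₃ = n₁E°₁ + n₂E°₂.
With n₃ = 3, and the known step contributing 2×(-1.22) V, the unknown satisfies 1·E° = 3×(-0.31) − 2×(-1.22) = +1.510.
E° = +1.510 / 1 = +1.510 V.

+1.510 V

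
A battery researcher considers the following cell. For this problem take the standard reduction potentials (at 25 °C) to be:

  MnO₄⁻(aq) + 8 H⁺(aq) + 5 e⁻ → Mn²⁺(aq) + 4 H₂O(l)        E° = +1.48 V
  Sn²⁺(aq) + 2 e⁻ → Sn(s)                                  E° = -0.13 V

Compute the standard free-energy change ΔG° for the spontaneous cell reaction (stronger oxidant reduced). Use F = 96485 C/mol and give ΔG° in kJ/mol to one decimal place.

MnO₄⁻/Mn²⁺ (E° = +1.48 V) is the cathode; Sn²⁺/Sn (E° = -0.13 V) is the anode, so E°cell = +1.61 V.
Balancing electrons gives n = 10 (lcm of 5 and 2).
ΔG° = −nFE° = −(10)(96485)(+1.61) = -1,553,408 J = -1553.4 kJ/mol.

-1553.4 kJ/mol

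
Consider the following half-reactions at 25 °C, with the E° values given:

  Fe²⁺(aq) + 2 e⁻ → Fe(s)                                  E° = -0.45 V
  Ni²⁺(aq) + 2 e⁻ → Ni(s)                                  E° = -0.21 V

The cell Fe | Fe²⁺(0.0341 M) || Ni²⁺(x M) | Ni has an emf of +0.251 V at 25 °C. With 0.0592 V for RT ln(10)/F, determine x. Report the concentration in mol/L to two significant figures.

Ni²⁺/Ni is the cathode, Fe²⁺/Fe the anode: E°cell = +0.24 V, n = 2.
Overall reaction: Ni²⁺(aq) + Fe(s) → Ni(s) + Fe²⁺(aq); Q = [Fe²⁺]^1/[Ni²⁺]^1.
From E = E° − (0.0592/n) log Q: log Q = (E° − E)·n/0.0592 = (+0.24 − (+0.251))·2/0.0592 = -0.3716.
So 1·log[Ni²⁺] = 1·log(0.0341) − log Q = -1.4672 − (-0.3716) = -1.0956; [Ni²⁺] = 10^(-1.0956) ≈ 0.080 M.

0.080 M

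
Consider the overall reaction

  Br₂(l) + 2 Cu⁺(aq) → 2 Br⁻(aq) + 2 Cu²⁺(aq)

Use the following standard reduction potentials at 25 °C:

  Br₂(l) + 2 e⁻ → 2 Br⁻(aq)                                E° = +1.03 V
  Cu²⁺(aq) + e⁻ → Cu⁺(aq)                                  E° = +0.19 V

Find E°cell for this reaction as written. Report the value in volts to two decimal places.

+0.84 V

The Br₂/Br⁻ couple has the higher reduction potential, so it is the cathode; Cu²⁺/Cu⁺ is oxidised at the anode.
E°cell = E°(cathode) − E°(anode) = (+1.03) − (+0.19) = +0.84 V.
Since E°cell > 0, the reaction is spontaneous under standard conditions.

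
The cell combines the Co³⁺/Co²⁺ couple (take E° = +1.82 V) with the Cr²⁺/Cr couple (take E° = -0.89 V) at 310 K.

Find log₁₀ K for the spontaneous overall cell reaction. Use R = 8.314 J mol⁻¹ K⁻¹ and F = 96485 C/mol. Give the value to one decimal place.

Cathode: Co³⁺/Co²⁺; anode: Cr²⁺/Cr. E°cell = (+1.82) − (-0.89) = +2.71 V, with n = 2.
ΔG° = −nFE° = −RT ln K, so ln K = nFE°/(RT) = (2)(96485)(+2.71) / ((8.314)(310)) = 202.902.
log₁₀ K = 202.902 / ln 10 = 88.1.

88.1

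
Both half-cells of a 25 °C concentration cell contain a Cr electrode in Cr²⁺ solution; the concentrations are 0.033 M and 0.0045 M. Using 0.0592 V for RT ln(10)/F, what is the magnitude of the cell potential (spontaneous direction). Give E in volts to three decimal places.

For a concentration cell E°cell = 0. The 0.033 M side is the cathode (reduction is favoured where [Cr²⁺] is higher).
With n = 2, E = −(0.0592/2) log([Cr²⁺]ₐₙ/[Cr²⁺]꜀ₐₜ) = −(0.0592/2) log(0.0045/0.033) = −(0.0592/2)(-0.865) = +0.026 V.

+0.026 V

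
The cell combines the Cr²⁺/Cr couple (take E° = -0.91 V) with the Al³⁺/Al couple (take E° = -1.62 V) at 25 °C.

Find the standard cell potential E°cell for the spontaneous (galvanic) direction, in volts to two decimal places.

The Cr²⁺/Cr couple has the higher reduction potential, so it is the cathode; Al³⁺/Al is oxidised at the anode.
E°cell = E°(cathode) − E°(anode) = (-0.91) − (-1.62) = +0.71 V.

+0.71 V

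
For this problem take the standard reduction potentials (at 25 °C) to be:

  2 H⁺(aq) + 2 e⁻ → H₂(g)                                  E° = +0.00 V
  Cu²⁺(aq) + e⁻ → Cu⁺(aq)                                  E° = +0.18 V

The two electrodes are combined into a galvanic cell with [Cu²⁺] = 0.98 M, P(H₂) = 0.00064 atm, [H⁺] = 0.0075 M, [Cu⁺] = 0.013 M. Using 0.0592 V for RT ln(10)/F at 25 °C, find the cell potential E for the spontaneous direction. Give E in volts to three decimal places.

+0.322 V

Cu²⁺/Cu⁺ is the cathode (higher E°), H⁺/H₂ the anode: E°cell = +0.18 − (+0.00) = +0.18 V, n = 2.
Overall: 2 Cu²⁺(aq) + H₂(g) → 2 Cu⁺(aq) + 2 H⁺(aq)
Q = [Cu⁺]^2·[H⁺]^2 / ([Cu²⁺]^2·P(H₂)); log Q = -4.811.
E = E° − (0.0592/n) log Q = +0.18 − (0.0592/2)(-4.811) = +0.322 V.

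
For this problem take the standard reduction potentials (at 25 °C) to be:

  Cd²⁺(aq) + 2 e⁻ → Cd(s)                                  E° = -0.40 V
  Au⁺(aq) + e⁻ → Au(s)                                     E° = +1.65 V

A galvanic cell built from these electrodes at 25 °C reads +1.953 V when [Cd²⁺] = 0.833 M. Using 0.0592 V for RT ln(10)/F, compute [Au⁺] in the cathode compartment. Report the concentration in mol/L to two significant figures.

Au⁺/Au is the cathode, Cd²⁺/Cd the anode: E°cell = +2.05 V, n = 2.
Overall reaction: 2 Au⁺(aq) + Cd(s) → 2 Au(s) + Cd²⁺(aq); Q = [Cd²⁺]^1/[Au⁺]^2.
From E = E° − (0.0592/n) log Q: log Q = (E° − E)·n/0.0592 = (+2.05 − (+1.953))·2/0.0592 = 3.2770.
So 2·log[Au⁺] = 1·log(0.833) − log Q = -0.0794 − (3.2770) = -3.3564; log[Au⁺] = -3.3564 / 2 = -1.6782; [Au⁺] = 10^(-1.6782) ≈ 0.021 M.

0.021 M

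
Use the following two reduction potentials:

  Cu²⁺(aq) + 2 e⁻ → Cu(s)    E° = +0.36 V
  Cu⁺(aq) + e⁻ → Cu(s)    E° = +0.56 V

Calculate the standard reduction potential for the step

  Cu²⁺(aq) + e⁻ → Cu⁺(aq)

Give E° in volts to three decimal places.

Sequential free energies add, so n₃E°₃ = n₁E°₁ + n₂E°₂.
With n₃ = 2, and the known step contributing 1×(+0.56) V, the unknown satisfies 1·E° = 2×(+0.36) − 1×(+0.56) = +0.160.
E° = +0.160 / 1 = +0.160 V.

+0.160 V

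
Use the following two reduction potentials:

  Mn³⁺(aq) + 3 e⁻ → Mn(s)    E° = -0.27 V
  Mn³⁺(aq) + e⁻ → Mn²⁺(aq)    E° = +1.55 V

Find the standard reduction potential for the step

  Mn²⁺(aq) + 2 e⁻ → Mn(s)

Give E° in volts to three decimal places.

Sequential free energies add, so n₃E°₃ = n₁E°₁ + n₂E°₂.
With n₃ = 3, and the known step contributing 1×(+1.55) V, the unknown satisfies 2·E° = 3×(-0.27) − 1×(+1.55) = -2.360.
E° = -2.360 / 2 = -1.180 V.

-1.180 V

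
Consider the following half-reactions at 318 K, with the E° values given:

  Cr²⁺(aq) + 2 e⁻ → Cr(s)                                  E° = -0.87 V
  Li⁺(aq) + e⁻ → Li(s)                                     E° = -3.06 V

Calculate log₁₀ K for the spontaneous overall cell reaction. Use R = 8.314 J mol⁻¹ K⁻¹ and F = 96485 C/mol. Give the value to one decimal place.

69.4

Cathode: Cr²⁺/Cr; anode: Li⁺/Li. E°cell = (-0.87) − (-3.06) = +2.19 V, with n = 2.
ΔG° = −nFE° = −RT ln K, so ln K = nFE°/(RT) = (2)(96485)(+2.19) / ((8.314)(318)) = 159.844.
log₁₀ K = 159.844 / ln 10 = 69.4.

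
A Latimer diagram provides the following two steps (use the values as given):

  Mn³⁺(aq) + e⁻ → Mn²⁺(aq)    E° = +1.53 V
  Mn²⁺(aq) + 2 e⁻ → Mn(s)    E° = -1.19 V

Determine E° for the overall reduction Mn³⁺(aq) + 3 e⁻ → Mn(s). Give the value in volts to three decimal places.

-0.283 V

Adding the free-energy changes (−nFE°) of the two steps gives −n₃FE°₃ = −n₁FE°₁ − n₂FE°₂.
E°₃ = (1×+1.53 + 2×-1.19) / 3 = (-0.850) / 3 = -0.283 V.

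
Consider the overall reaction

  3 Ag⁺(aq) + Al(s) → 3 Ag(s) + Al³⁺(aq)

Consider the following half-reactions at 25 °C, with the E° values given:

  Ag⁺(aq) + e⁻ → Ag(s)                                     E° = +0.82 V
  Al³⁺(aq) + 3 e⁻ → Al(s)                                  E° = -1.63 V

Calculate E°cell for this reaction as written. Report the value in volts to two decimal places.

The Ag⁺/Ag couple has the higher reduction potential, so it is the cathode; Al³⁺/Al is oxidised at the anode.
E°cell = E°(cathode) − E°(anode) = (+0.82) − (-1.63) = +2.45 V.

+2.45 V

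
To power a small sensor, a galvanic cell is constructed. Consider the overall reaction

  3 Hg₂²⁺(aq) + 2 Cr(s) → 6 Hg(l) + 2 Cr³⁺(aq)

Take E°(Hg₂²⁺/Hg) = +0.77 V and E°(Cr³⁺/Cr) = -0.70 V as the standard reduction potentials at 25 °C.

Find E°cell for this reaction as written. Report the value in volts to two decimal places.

+1.47 V

The Hg₂²⁺/Hg couple has the higher reduction potential, so it is the cathode; Cr³⁺/Cr is oxidised at the anode.
E°cell = E°(cathode) − E°(anode) = (+0.77) − (-0.70) = +1.47 V.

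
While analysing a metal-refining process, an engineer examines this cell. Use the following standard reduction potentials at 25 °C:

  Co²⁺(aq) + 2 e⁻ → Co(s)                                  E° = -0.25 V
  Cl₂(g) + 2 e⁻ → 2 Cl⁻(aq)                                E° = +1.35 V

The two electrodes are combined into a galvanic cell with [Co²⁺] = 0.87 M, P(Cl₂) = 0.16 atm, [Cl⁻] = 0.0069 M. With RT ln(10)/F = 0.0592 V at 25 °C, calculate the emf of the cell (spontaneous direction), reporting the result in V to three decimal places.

Cl₂/Cl⁻ is the cathode (higher E°), Co²⁺/Co the anode: E°cell = +1.35 − (-0.25) = +1.60 V, n = 2.
Overall: Cl₂(g) + Co(s) → 2 Cl⁻(aq) + Co²⁺(aq)
Q = [Cl⁻]^2·[Co²⁺] / (P(Cl₂)); log Q = -3.587.
E = E° − (0.0592/n) log Q = +1.60 − (0.0592/2)(-3.587) = +1.706 V.

+1.706 V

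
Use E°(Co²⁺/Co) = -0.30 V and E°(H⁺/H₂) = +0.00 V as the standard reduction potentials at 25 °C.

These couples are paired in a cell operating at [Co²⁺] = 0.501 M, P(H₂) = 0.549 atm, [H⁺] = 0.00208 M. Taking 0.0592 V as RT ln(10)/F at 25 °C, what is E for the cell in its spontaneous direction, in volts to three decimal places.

H⁺/H₂ is the cathode (higher E°), Co²⁺/Co the anode: E°cell = +0.00 − (-0.30) = +0.30 V, n = 2.
Overall: 2 H⁺(aq) + Co(s) → H₂(g) + Co²⁺(aq)
Q = P(H₂)·[Co²⁺] / ([H⁺]^2); log Q = 4.803.
E = E° − (0.0592/n) log Q = +0.30 − (0.0592/2)(4.803) = +0.158 V.

+0.158 V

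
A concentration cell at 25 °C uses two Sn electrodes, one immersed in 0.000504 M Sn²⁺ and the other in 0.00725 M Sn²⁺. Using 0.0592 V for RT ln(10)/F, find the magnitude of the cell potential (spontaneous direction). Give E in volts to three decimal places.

For a concentration cell E°cell = 0. The 0.00725 M side is the cathode (reduction is favoured where [Sn²⁺] is higher).
With n = 2, E = −(0.0592/2) log([Sn²⁺]ₐₙ/[Sn²⁺]꜀ₐₜ) = −(0.0592/2) log(0.000504/0.00725) = −(0.0592/2)(-1.158) = +0.034 V.

+0.034 V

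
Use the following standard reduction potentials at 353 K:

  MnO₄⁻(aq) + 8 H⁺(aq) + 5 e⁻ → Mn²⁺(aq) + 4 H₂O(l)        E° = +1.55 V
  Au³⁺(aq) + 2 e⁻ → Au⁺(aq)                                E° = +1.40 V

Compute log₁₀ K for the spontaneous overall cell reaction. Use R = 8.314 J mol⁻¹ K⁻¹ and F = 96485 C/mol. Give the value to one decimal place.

Cathode: MnO₄⁻/Mn²⁺; anode: Au³⁺/Au⁺. E°cell = (+1.55) − (+1.40) = +0.15 V, with n = 10.
ΔG° = −nFE° = −RT ln K, so ln K = nFE°/(RT) = (10)(96485)(+0.15) / ((8.314)(353)) = 49.314.
log₁₀ K = 49.314 / ln 10 = 21.4.

21.4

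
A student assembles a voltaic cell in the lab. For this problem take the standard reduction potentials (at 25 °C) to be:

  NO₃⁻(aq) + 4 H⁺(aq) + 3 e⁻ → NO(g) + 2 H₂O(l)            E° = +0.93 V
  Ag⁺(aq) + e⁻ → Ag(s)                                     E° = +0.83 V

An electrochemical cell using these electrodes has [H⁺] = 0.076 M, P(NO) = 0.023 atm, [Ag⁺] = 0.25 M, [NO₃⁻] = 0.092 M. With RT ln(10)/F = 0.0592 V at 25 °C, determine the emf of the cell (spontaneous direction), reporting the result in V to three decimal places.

+0.059 V

NO₃⁻/NO is the cathode (higher E°), Ag⁺/Ag the anode: E°cell = +0.93 − (+0.83) = +0.10 V, n = 3.
Overall: NO₃⁻(aq) + 4 H⁺(aq) + 3 Ag(s) → NO(g) + 2 H₂O(l) + 3 Ag⁺(aq)
Q = P(NO)·[Ag⁺]^3 / ([NO₃⁻]·[H⁺]^4); log Q = 2.069.
E = E° − (0.0592/n) log Q = +0.10 − (0.0592/3)(2.069) = +0.059 V.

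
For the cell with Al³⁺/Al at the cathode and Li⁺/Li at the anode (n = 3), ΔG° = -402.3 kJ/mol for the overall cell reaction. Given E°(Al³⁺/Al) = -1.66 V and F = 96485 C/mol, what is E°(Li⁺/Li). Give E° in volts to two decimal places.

E°cell = −ΔG°/(nF) = −(-402.3×10³)/((3)(96485)) = +1.390 V.
Since Al³⁺/Al is the cathode and Li⁺/Li the anode, E°cell = E°(Al³⁺/Al) − E°(Li⁺/Li).
So E°(Li⁺/Li) = E°(Al³⁺/Al) − E°cell = (-1.66) − (+1.390) = -3.05 V.

-3.05 V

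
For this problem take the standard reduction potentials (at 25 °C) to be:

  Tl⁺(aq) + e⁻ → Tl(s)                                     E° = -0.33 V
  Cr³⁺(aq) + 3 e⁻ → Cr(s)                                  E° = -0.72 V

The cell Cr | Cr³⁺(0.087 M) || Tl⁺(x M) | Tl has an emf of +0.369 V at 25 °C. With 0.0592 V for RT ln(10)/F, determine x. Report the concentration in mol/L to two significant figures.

Tl⁺/Tl is the cathode, Cr³⁺/Cr the anode: E°cell = +0.39 V, n = 3.
Overall reaction: 3 Tl⁺(aq) + Cr(s) → 3 Tl(s) + Cr³⁺(aq); Q = [Cr³⁺]^1/[Tl⁺]^3.
From E = E° − (0.0592/n) log Q: log Q = (E° − E)·n/0.0592 = (+0.39 − (+0.369))·3/0.0592 = 1.0642.
So 3·log[Tl⁺] = 1·log(0.087) − log Q = -1.0605 − (1.0642) = -2.1247; log[Tl⁺] = -2.1247 / 3 = -0.7082; [Tl⁺] = 10^(-0.7082) ≈ 0.20 M.

0.20 M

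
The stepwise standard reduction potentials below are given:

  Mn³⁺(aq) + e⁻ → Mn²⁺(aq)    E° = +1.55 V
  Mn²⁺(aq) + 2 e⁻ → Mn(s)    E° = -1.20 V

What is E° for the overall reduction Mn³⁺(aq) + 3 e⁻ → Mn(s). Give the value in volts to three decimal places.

-0.283 V

Since ΔG° = −nFE° is additive over sequential reductions, n₃E°₃ = n₁E°₁ + n₂E°₂.
E°₃ = (1×+1.55 + 2×-1.20) / 3 = (-0.850) / 3 = -0.283 V.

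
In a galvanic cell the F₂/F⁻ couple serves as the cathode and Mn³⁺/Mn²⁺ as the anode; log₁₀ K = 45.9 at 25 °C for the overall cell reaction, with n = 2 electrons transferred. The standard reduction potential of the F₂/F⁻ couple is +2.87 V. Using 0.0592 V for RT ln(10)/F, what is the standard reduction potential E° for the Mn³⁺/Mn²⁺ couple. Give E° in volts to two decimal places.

E°cell = (0.0592/n)·log K = (0.0592/2)(45.9) = +1.359 V.
Since F₂/F⁻ is the cathode and Mn³⁺/Mn²⁺ the anode, E°cell = E°(F₂/F⁻) − E°(Mn³⁺/Mn²⁺).
So E°(Mn³⁺/Mn²⁺) = E°(F₂/F⁻) − E°cell = (+2.87) − (+1.359) = +1.51 V.

+1.51 V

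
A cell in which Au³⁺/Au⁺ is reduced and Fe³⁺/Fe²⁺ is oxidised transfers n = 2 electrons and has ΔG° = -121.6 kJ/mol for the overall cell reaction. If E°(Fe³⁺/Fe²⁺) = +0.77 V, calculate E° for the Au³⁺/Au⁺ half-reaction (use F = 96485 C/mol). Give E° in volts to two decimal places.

E°cell = −ΔG°/(nF) = −(-121.6×10³)/((2)(96485)) = +0.630 V.
Since Au³⁺/Au⁺ is the cathode and Fe³⁺/Fe²⁺ the anode, E°cell = E°(Au³⁺/Au⁺) − E°(Fe³⁺/Fe²⁺).
So E°(Au³⁺/Au⁺) = E°cell + E°(Fe³⁺/Fe²⁺) = +0.630 + (+0.77) = +1.40 V.

+1.40 V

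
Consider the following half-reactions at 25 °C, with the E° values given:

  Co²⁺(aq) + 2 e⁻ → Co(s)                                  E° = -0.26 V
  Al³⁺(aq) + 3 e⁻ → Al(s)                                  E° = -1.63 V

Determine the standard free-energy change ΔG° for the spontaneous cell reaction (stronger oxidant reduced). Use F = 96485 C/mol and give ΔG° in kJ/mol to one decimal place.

Co²⁺/Co (E° = -0.26 V) is the cathode; Al³⁺/Al (E° = -1.63 V) is the anode, so E°cell = +1.37 V.
Balancing electrons gives n = 6 (lcm of 2 and 3).
ΔG° = −nFE° = −(6)(96485)(+1.37) = -793,107 J = -793.1 kJ/mol.

-793.1 kJ/mol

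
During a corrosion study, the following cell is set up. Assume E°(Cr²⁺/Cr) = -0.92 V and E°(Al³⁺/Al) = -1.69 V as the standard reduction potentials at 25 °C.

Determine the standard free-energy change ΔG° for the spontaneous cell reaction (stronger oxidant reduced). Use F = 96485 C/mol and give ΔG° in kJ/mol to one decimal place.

-445.8 kJ/mol

Cr²⁺/Cr (E° = -0.92 V) is the cathode; Al³⁺/Al (E° = -1.69 V) is the anode, so E°cell = +0.77 V.
Balancing electrons gives n = 6 (lcm of 2 and 3).
ΔG° = −nFE° = −(6)(96485)(+0.77) = -445,761 J = -445.8 kJ/mol.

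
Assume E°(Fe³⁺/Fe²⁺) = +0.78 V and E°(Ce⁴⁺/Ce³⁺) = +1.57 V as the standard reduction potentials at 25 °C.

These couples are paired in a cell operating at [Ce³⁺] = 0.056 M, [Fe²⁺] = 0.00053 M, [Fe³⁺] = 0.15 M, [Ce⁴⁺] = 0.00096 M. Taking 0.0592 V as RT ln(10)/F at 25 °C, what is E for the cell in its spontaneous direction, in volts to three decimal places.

Ce⁴⁺/Ce³⁺ is the cathode (higher E°), Fe³⁺/Fe²⁺ the anode: E°cell = +1.57 − (+0.78) = +0.79 V, n = 1.
Overall: Ce⁴⁺(aq) + Fe²⁺(aq) → Ce³⁺(aq) + Fe³⁺(aq)
Q = [Ce³⁺]·[Fe³⁺] / ([Ce⁴⁺]·[Fe²⁺]); log Q = 4.218.
E = E° − (0.0592/n) log Q = +0.79 − (0.0592/1)(4.218) = +0.540 V.

+0.540 V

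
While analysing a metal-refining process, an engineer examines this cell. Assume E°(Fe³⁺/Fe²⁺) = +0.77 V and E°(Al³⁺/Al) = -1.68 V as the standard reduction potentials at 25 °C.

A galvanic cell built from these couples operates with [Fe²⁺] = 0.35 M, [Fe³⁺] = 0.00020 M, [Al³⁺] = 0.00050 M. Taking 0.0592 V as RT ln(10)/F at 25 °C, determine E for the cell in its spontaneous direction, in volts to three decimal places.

Fe³⁺/Fe²⁺ is the cathode (higher E°), Al³⁺/Al the anode: E°cell = +0.77 − (-1.68) = +2.45 V, n = 3.
Overall: 3 Fe³⁺(aq) + Al(s) → 3 Fe²⁺(aq) + Al³⁺(aq)
Q = [Fe²⁺]^3·[Al³⁺] / ([Fe³⁺]^3); log Q = 6.428.
E = E° − (0.0592/n) log Q = +2.45 − (0.0592/3)(6.428) = +2.323 V.

+2.323 V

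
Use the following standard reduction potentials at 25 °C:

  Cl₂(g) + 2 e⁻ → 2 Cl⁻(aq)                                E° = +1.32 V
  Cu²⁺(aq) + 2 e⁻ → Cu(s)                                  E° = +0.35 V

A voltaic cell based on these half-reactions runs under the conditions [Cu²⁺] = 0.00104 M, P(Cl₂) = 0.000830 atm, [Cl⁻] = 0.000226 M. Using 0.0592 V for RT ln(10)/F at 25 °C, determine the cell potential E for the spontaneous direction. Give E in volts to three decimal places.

Cl₂/Cl⁻ is the cathode (higher E°), Cu²⁺/Cu the anode: E°cell = +1.32 − (+0.35) = +0.97 V, n = 2.
Overall: Cl₂(g) + Cu(s) → 2 Cl⁻(aq) + Cu²⁺(aq)
Q = [Cl⁻]^2·[Cu²⁺] / (P(Cl₂)); log Q = -7.194.
E = E° − (0.0592/n) log Q = +0.97 − (0.0592/2)(-7.194) = +1.183 V.

+1.183 V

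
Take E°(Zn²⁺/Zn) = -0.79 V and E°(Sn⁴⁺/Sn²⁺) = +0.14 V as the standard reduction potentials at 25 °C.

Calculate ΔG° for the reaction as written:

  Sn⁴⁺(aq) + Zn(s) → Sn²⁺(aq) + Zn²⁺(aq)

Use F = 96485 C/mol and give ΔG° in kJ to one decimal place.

-179.5 kJ

As written, Sn⁴⁺/Sn²⁺ is reduced (cathode) and Zn²⁺/Zn is oxidised (anode), so E°cell = (+0.14) − (-0.79) = +0.93 V.
Balancing electrons gives n = 2.
ΔG° = −nFE° = −(2)(96485)(+0.93) = -179,462 J = -179.5 kJ.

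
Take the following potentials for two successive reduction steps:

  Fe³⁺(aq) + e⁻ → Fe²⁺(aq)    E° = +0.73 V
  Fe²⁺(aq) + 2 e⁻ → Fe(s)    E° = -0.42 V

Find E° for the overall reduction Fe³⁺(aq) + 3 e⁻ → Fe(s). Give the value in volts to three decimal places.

Standard free energies of sequential steps add: ΔG°₃ = ΔG°₁ + ΔG°₂, so n₃E°₃ = n₁E°₁ + n₂E°₂.
E°₃ = (1×+0.73 + 2×-0.42) / 3 = (-0.110) / 3 = -0.037 V.
Simply averaging or adding the two E° values would be wrong; the electron-weighted sum is required.

-0.037 V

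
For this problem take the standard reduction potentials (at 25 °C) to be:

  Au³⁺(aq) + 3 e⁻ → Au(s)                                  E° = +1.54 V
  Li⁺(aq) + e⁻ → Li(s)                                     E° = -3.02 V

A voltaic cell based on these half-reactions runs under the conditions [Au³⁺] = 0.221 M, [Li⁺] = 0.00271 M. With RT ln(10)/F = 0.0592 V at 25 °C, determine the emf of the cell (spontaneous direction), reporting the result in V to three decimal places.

+4.699 V

Au³⁺/Au is the cathode (higher E°), Li⁺/Li the anode: E°cell = +1.54 − (-3.02) = +4.56 V, n = 3.
Overall: Au³⁺(aq) + 3 Li(s) → Au(s) + 3 Li⁺(aq)
Q = [Li⁺]^3 / ([Au³⁺]); log Q = -7.045.
E = E° − (0.0592/n) log Q = +4.56 − (0.0592/3)(-7.045) = +4.699 V.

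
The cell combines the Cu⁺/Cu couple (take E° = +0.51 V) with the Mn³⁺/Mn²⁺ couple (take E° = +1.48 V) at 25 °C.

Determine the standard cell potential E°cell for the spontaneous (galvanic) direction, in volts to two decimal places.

+0.97 V

The Mn³⁺/Mn²⁺ couple has the higher reduction potential, so it is the cathode; Cu⁺/Cu is oxidised at the anode.
E°cell = E°(cathode) − E°(anode) = (+1.48) − (+0.51) = +0.97 V.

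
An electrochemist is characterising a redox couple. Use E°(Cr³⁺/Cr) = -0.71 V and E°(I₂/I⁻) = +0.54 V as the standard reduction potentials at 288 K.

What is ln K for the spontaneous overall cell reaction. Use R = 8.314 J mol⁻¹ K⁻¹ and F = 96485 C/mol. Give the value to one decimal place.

302.2

Cathode: I₂/I⁻; anode: Cr³⁺/Cr. E°cell = (+0.54) − (-0.71) = +1.25 V, with n = 6.
ΔG° = −nFE° = −RT ln K, so ln K = nFE°/(RT) = (6)(96485)(+1.25) / ((8.314)(288)) = 302.217.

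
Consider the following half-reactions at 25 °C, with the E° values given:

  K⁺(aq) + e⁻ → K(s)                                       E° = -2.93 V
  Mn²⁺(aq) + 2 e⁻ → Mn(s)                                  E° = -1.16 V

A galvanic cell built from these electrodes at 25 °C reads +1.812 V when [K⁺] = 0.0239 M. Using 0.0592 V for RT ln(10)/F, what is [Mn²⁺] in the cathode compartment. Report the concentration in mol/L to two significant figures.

Mn²⁺/Mn is the cathode, K⁺/K the anode: E°cell = +1.77 V, n = 2.
Overall reaction: Mn²⁺(aq) + 2 K(s) → Mn(s) + 2 K⁺(aq); Q = [K⁺]^2/[Mn²⁺]^1.
From E = E° − (0.0592/n) log Q: log Q = (E° − E)·n/0.0592 = (+1.77 − (+1.812))·2/0.0592 = -1.4189.
So 1·log[Mn²⁺] = 2·log(0.0239) − log Q = -3.2432 − (-1.4189) = -1.8243; [Mn²⁺] = 10^(-1.8243) ≈ 0.015 M.

0.015 M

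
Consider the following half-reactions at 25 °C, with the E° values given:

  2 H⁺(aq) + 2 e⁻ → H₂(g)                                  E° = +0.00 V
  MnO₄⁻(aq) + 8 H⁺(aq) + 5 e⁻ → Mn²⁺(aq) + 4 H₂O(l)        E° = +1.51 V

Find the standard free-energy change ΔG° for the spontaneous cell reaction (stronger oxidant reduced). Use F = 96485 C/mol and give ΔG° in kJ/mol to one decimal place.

MnO₄⁻/Mn²⁺ (E° = +1.51 V) is the cathode; H⁺/H₂ (E° = +0.00 V) is the anode, so E°cell = +1.51 V.
Balancing electrons gives n = 10 (lcm of 5 and 2).
ΔG° = −nFE° = −(10)(96485)(+1.51) = -1,456,924 J = -1456.9 kJ/mol.

-1456.9 kJ/mol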